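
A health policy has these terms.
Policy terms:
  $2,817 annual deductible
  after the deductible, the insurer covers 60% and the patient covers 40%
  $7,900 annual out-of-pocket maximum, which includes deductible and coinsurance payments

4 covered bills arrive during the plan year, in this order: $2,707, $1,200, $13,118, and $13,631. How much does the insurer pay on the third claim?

$8,471

Bill 1, $2,707: all of it applies to the deductible. Patient pays $2,707; OOP now $2,707. Insurer: $2,707 − $2,707 = $0.
Bill 2, $1,200: $110 to deductible, leaving $1,090; patient's 40% is $436. Cost to patient: $546. OOP to date $3,253. Plan pays $1,200 − $546 = $654.
Bill 3, $13,118: 40% coinsurance on $13,118 = $5,247.20. OOP would hit $8,500.20 > $7,900, so the cap limits the patient to $7,900 − $3,253 = $4,647. Insurer: $13,118 − $4,647 = $8,471.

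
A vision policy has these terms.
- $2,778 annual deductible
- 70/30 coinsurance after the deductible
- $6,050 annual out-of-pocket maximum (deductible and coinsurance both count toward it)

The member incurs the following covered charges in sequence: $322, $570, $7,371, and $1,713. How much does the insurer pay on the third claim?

#1 ($322): fully absorbed by the deductible. Member owes $322 (running OOP $322). Insurer: $322 − $322 = $0.
#2 ($570): fully absorbed by the deductible. Member pays $570; OOP now $892. Insurer: $570 − $570 = $0.
#3 ($7,371): deductible takes $1,886, $5,485 remains; 30% of $5,485 = $1,645.50. Member owes $3,531.50 (running OOP $4,423.50). Plan pays $7,371 − $3,531.50 = $3,839.50.

$3,839.50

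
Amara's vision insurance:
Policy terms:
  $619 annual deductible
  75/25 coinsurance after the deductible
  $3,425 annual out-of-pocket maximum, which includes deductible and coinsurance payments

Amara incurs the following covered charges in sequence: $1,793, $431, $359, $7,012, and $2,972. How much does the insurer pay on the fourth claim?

Claim 1 ($1,793): deductible takes $619, $1,174 remains; 25% of $1,174 = $293.50. Member pays $912.50; OOP now $912.50. Insurer: $1,793 − $912.50 = $880.50.
Claim 2 ($431): deductible met; 25% of $431 = $107.75. Member pays $107.75; OOP now $1,020.25. Insurer: $431 − $107.75 = $323.25.
Claim 3 ($359): deductible already satisfied, so member's share is 25% × $359 = $89.75. Member pays $89.75; OOP now $1,110. Plan pays $359 − $89.75 = $269.25.
Claim 4 ($7,012): 25% coinsurance on $7,012 = $1,753. Member owes $1,753 (running OOP $2,863). Insurer: $7,012 − $1,753 = $5,259.

$5,259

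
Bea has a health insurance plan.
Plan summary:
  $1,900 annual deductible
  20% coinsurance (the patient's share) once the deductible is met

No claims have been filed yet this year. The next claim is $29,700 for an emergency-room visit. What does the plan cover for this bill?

$22,240

Deductible not yet touched, so the first $1,900 of the bill goes to the deductible.
After the $1,900 deductible portion, $29,700 − $1,900 = $27,800 is subject to coinsurance.
Coinsurance: $27,800 × 20% = $5,560.
So the patient owes $1,900 + $5,560 = $7,460.
The plan picks up $29,700 − $7,460 = $22,240.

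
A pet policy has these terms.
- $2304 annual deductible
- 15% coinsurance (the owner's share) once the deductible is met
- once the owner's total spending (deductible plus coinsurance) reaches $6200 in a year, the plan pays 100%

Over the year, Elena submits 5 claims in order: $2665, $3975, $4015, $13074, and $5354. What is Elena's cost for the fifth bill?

Bill 1, $2665: deductible takes $2304, $361 remains; 15% of $361 = $54.15. Cost to owner: $2358.15. OOP to date $2358.15.
Bill 2, $3975: 15% coinsurance on $3975 = $596.25. Owner pays $596.25; OOP now $2954.40.
Bill 3, $4015: deductible met; 15% of $4015 = $602.25. Owner owes $602.25 (running OOP $3556.65).
Bill 4, $13074: 15% coinsurance on $13074 = $1961.10. Owner owes $1961.10 (running OOP $5517.75).
Bill 5, $5354: 15% coinsurance on $5354 = $803.10. That would push OOP to $6320.85, over the $6200 cap, so owner pays $6200 − $5517.75 = $682.25.

$682.25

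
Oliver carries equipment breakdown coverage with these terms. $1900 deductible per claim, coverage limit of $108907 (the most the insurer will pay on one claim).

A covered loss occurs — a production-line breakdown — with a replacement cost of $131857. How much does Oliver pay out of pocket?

$22950

After the deductible, $131857 − $1900 = $129957 remains.
$129957 exceeds the $108907 limit, so the insurer pays the limit: $108907.
Out of pocket: $131857 − $108907 = $22950.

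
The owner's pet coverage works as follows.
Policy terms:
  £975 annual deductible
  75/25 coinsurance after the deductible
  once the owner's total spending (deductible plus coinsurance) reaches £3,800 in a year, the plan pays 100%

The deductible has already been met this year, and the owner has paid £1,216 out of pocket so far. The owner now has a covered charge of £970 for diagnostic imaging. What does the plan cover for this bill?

£727.50

With the deductible met, the entire £970 is subject to coinsurance.
Owner's 25% share of £970 is £242.50.
Cumulative spending £1,216 + £242.50 = £1,458.50 stays under the £3,800 maximum.
Insurer pays the balance: £970 − £242.50 = £727.50.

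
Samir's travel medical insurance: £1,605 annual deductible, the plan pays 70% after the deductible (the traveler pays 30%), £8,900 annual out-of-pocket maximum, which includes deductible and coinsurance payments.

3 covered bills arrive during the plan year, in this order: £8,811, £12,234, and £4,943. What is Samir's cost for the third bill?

Claim 1 (£8,811): £1,605 finishes the deductible; £7,206 goes to coinsurance; traveler's 30% is £2,161.80. Cost to traveler: £3,766.80. OOP to date £3,766.80.
Claim 2 (£12,234): 30% coinsurance on £12,234 = £3,670.20. Traveler owes £3,670.20 (running OOP £7,437).
Claim 3 (£4,943): deductible met; 30% of £4,943 = £1,482.90. Adding that to £7,437 gives £8,919.90, past the £8,900 cap; traveler pays only £8,900 − £7,437 = £1,463.

£1,463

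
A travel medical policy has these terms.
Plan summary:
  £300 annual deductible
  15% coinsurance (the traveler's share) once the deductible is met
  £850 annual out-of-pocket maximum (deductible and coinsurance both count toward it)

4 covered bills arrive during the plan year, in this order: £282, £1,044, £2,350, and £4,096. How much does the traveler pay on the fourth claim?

Bill 1, £282: fully absorbed by the deductible. Traveler owes £282 (running OOP £282).
Bill 2, £1,044: £18 finishes the deductible; £1,026 goes to coinsurance; coinsurance £1,026 × 15% = £153.90. Traveler owes £171.90 (running OOP £453.90).
Bill 3, £2,350: 15% coinsurance on £2,350 = £352.50. Cost to traveler: £352.50. OOP to date £806.40.
Bill 4, £4,096: 15% coinsurance on £4,096 = £614.40. That would push OOP to £1,420.80, over the £850 cap, so traveler pays £850 − £806.40 = £43.60.

£43.60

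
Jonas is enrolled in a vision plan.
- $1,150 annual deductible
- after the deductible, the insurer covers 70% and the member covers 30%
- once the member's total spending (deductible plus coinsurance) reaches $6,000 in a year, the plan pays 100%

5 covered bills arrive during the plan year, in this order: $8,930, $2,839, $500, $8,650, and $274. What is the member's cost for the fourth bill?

$1,514.30

Claim 1 — $8,930: $1,150 finishes the deductible; $7,780 goes to coinsurance; 30% of $7,780 = $2,334. Member owes $3,484 (running OOP $3,484).
Claim 2 — $2,839: 30% coinsurance on $2,839 = $851.70. Member owes $851.70 (running OOP $4,335.70).
Claim 3 — $500: deductible already satisfied, so member's share is 30% × $500 = $150. Member owes $150 (running OOP $4,485.70).
Claim 4 — $8,650: deductible met; 30% of $8,650 = $2,595. That would push OOP to $7,080.70, over the $6,000 cap, so member pays $6,000 − $4,485.70 = $1,514.30.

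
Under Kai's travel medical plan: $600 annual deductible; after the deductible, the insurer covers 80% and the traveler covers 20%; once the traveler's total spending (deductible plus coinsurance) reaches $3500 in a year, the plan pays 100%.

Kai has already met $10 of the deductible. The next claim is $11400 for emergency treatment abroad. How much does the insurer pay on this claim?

$8648

Remaining deductible: $600 − $10 = $590.
After the $590 deductible portion, $11400 − $590 = $10810 is subject to coinsurance.
Traveler's 20% share of $10810 is $2162.
Traveler responsibility before any cap: $590 + $2162 = $2752.
Total out-of-pocket so far would be $10 + $2752 = $2762, below the $3500 cap — no reduction.
The insurer covers the remainder: $11400 − $2752 = $8648.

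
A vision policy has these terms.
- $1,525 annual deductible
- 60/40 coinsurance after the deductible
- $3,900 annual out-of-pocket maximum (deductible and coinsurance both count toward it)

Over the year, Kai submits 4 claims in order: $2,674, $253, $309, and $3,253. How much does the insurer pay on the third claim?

#1 ($2,674): $1,525 finishes the deductible; $1,149 goes to coinsurance; 40% of $1,149 = $459.60. Cost to member: $1,984.60. OOP to date $1,984.60. Plan pays $2,674 − $1,984.60 = $689.40.
#2 ($253): deductible already satisfied, so member's share is 40% × $253 = $101.20. Member pays $101.20; OOP now $2,085.80. Insurer: $253 − $101.20 = $151.80.
#3 ($309): 40% coinsurance on $309 = $123.60. Cost to member: $123.60. OOP to date $2,209.40. Plan pays $309 − $123.60 = $185.40.

$185.40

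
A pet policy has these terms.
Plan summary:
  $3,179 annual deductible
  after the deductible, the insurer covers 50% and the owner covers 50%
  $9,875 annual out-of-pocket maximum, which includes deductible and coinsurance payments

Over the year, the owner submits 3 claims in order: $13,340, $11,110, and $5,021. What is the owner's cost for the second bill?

Bill 1, $13,340: $3,179 to deductible, leaving $10,161; coinsurance $10,161 × 50% = $5,080.50. Owner owes $8,259.50 (running OOP $8,259.50).
Bill 2, $11,110: deductible already satisfied, so owner's share is 50% × $11,110 = $5,555. Adding that to $8,259.50 gives $13,814.50, past the $9,875 cap; owner pays only $9,875 − $8,259.50 = $1,615.50.

$1,615.50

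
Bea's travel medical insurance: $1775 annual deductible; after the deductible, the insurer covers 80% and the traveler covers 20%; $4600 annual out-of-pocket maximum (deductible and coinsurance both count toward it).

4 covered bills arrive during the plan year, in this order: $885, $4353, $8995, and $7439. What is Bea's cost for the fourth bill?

#1 ($885): fully absorbed by the deductible. Cost to traveler: $885. OOP to date $885.
#2 ($4353): $890 to deductible, leaving $3463; 20% of $3463 = $692.60. Traveler owes $1582.60 (running OOP $2467.60).
#3 ($8995): deductible met; 20% of $8995 = $1799. Traveler owes $1799 (running OOP $4266.60).
#4 ($7439): deductible already satisfied, so traveler's share is 20% × $7439 = $1487.80. Adding that to $4266.60 gives $5754.40, past the $4600 cap; traveler pays only $4600 − $4266.60 = $333.40.

$333.40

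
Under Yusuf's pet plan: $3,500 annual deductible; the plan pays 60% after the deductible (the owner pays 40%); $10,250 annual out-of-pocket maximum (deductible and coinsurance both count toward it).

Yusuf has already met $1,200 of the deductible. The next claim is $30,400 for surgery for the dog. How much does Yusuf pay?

$9,050

$1,200 of the $3,500 deductible is already met, leaving $2,300.
The remaining $28,100 (= $30,400 − $2,300) moves to coinsurance.
40% of $28,100 = $11,240 falls to the owner.
Owner responsibility before any cap: $2,300 + $11,240 = $13,540.
Year-to-date out-of-pocket would reach $1,200 + $13,540 = $14,740, above the $10,250 maximum, so the owner pays only $10,250 − $1,200 = $9,050.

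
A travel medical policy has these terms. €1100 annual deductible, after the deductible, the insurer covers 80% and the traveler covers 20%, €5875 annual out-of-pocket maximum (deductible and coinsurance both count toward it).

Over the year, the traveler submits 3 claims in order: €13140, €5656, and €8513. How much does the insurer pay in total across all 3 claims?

#1 (€13140): €1100 to deductible, leaving €12040; traveler's 20% is €2408. Traveler pays €3508; OOP now €3508. Plan pays €13140 − €3508 = €9632.
#2 (€5656): deductible already satisfied, so traveler's share is 20% × €5656 = €1131.20. Traveler pays €1131.20; OOP now €4639.20. Insurer: €5656 − €1131.20 = €4524.80.
#3 (€8513): 20% coinsurance on €8513 = €1702.60. That would push OOP to €6341.80, over the €5875 cap, so traveler pays €5875 − €4639.20 = €1235.80. Insurer: €8513 − €1235.80 = €7277.20.
Insurer total: €9632 + €4524.80 + €7277.20 = €21434.

€21434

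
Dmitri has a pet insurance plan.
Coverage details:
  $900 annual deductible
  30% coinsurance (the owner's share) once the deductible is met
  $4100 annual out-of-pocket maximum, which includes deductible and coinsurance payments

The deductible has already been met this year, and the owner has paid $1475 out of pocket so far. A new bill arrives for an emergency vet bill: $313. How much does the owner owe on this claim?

With the deductible met, the entire $313 is subject to coinsurance.
Coinsurance: $313 × 30% = $93.90.
Total out-of-pocket so far would be $1475 + $93.90 = $1568.90, below the $4100 cap — no reduction.

$93.90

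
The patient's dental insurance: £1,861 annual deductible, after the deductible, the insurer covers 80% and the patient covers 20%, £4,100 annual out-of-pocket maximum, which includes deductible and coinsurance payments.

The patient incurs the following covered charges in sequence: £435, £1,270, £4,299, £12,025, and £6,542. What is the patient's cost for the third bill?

£984.60

Bill 1, £435: entire amount goes to the deductible. Cost to patient: £435. OOP to date £435.
Bill 2, £1,270: all of it applies to the deductible. Patient pays £1,270; OOP now £1,705.
Bill 3, £4,299: £156 finishes the deductible; £4,143 goes to coinsurance; patient's 20% is £828.60. Cost to patient: £984.60. OOP to date £2,689.60.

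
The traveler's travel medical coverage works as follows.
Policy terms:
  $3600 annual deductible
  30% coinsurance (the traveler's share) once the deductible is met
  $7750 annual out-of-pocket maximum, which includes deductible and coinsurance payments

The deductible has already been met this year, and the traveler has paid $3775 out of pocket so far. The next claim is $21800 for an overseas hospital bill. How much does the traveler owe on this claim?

The deductible is already satisfied, so the full bill goes to coinsurance.
30% of $21800 = $6540 falls to the traveler.
Adding $6540 to the $3775 already spent would give $10315, which exceeds the $7750 cap; the traveler pays just $7750 − $3775 = $3975.

$3975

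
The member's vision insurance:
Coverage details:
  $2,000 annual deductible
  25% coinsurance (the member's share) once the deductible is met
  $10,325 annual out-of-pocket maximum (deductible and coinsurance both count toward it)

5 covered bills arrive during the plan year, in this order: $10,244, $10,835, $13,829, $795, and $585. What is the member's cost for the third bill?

$3,457.25

#1 ($10,244): $2,000 to deductible, leaving $8,244; member's 25% is $2,061. Cost to member: $4,061. OOP to date $4,061.
#2 ($10,835): deductible met; 25% of $10,835 = $2,708.75. Cost to member: $2,708.75. OOP to date $6,769.75.
#3 ($13,829): deductible met; 25% of $13,829 = $3,457.25. Cost to member: $3,457.25. OOP to date $10,227.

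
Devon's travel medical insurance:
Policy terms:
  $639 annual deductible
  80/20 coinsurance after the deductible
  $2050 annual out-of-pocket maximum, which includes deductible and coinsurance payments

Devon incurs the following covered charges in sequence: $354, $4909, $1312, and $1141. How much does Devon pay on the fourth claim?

$223.80

Claim 1 — $354: all of it applies to the deductible. Traveler owes $354 (running OOP $354).
Claim 2 — $4909: deductible takes $285, $4624 remains; coinsurance $4624 × 20% = $924.80. Cost to traveler: $1209.80. OOP to date $1563.80.
Claim 3 — $1312: 20% coinsurance on $1312 = $262.40. Traveler owes $262.40 (running OOP $1826.20).
Claim 4 — $1141: deductible already satisfied, so traveler's share is 20% × $1141 = $228.20. That would push OOP to $2054.40, over the $2050 cap, so traveler pays $2050 − $1826.20 = $223.80.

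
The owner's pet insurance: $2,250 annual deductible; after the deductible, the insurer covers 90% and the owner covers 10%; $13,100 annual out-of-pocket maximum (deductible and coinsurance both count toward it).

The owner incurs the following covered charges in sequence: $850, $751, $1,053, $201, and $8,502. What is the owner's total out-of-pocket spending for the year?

Claim 1 — $850: all of it applies to the deductible. Owner owes $850 (running OOP $850).
Claim 2 — $751: all of it applies to the deductible. Owner owes $751 (running OOP $1,601).
Claim 3 — $1,053: $649 to deductible, leaving $404; 10% of $404 = $40.40. Owner pays $689.40; OOP now $2,290.40.
Claim 4 — $201: deductible met; 10% of $201 = $20.10. Cost to owner: $20.10. OOP to date $2,310.50.
Claim 5 — $8,502: 10% coinsurance on $8,502 = $850.20. Owner pays $850.20; OOP now $3,160.70.
Total paid by the owner: $850 + $751 + $689.40 + $20.10 + $850.20 = $3,160.70.

$3,160.70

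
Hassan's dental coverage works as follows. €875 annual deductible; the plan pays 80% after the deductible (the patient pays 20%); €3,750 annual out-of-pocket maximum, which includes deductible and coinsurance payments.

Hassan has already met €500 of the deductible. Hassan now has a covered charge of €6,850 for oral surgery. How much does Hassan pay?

€1,670

€500 of the €875 deductible is already met, leaving €375.
The remaining €6,475 (= €6,850 − €375) moves to coinsurance.
Patient's 20% share of €6,475 is €1,295.
Patient responsibility before any cap: €375 + €1,295 = €1,670.
Cumulative spending €500 + €1,670 = €2,170 stays under the €3,750 maximum.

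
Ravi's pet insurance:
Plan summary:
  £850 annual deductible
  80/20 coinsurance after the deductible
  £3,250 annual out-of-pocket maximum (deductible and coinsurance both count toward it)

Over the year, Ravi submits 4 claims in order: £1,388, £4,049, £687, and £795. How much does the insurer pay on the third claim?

#1 (£1,388): deductible takes £850, £538 remains; coinsurance £538 × 20% = £107.60. Owner owes £957.60 (running OOP £957.60). Insurer: £1,388 − £957.60 = £430.40.
#2 (£4,049): 20% coinsurance on £4,049 = £809.80. Owner owes £809.80 (running OOP £1,767.40). Plan pays £4,049 − £809.80 = £3,239.20.
#3 (£687): deductible already satisfied, so owner's share is 20% × £687 = £137.40. Owner pays £137.40; OOP now £1,904.80. Insurer: £687 − £137.40 = £549.60.

£549.60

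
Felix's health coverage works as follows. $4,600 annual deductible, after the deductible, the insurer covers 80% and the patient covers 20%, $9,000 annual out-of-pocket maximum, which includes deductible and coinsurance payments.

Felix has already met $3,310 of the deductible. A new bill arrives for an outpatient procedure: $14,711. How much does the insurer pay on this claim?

$10,736.80

Remaining deductible: $4,600 − $3,310 = $1,290.
That leaves $14,711 − $1,290 = $13,421 for coinsurance.
Coinsurance: $13,421 × 20% = $2,684.20.
That puts the patient's cost at $1,290 + $2,684.20 = $3,974.20 before any cap.
Total out-of-pocket so far would be $3,310 + $3,974.20 = $7,284.20, below the $9,000 cap — no reduction.
The plan picks up $14,711 − $3,974.20 = $10,736.80.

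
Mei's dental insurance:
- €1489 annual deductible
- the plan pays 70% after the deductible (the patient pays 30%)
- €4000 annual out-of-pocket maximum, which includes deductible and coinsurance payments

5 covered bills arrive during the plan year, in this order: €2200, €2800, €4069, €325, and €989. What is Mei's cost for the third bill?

€1220.70

Claim 1 — €2200: €1489 finishes the deductible; €711 goes to coinsurance; patient's 30% is €213.30. Patient owes €1702.30 (running OOP €1702.30).
Claim 2 — €2800: 30% coinsurance on €2800 = €840. Patient owes €840 (running OOP €2542.30).
Claim 3 — €4069: 30% coinsurance on €4069 = €1220.70. Patient pays €1220.70; OOP now €3763.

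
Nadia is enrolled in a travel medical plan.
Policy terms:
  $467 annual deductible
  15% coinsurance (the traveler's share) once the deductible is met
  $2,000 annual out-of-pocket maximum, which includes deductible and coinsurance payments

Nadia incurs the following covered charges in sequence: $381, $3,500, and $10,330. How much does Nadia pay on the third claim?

Claim 1 ($381): entire amount goes to the deductible. Traveler pays $381; OOP now $381.
Claim 2 ($3,500): deductible takes $86, $3,414 remains; traveler's 15% is $512.10. Cost to traveler: $598.10. OOP to date $979.10.
Claim 3 ($10,330): 15% coinsurance on $10,330 = $1,549.50. That would push OOP to $2,528.60, over the $2,000 cap, so traveler pays $2,000 − $979.10 = $1,020.90.

$1,020.90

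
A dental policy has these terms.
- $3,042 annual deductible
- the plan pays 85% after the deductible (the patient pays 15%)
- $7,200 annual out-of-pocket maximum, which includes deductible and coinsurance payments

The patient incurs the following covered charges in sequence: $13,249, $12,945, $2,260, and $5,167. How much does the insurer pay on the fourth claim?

$4,820.80

Bill 1, $13,249: deductible takes $3,042, $10,207 remains; patient's 15% is $1,531.05. Patient pays $4,573.05; OOP now $4,573.05. Insurer: $13,249 − $4,573.05 = $8,675.95.
Bill 2, $12,945: 15% coinsurance on $12,945 = $1,941.75. Patient owes $1,941.75 (running OOP $6,514.80). Plan pays $12,945 − $1,941.75 = $11,003.25.
Bill 3, $2,260: deductible already satisfied, so patient's share is 15% × $2,260 = $339. Cost to patient: $339. OOP to date $6,853.80. Insurer: $2,260 − $339 = $1,921.
Bill 4, $5,167: 15% coinsurance on $5,167 = $775.05. Adding that to $6,853.80 gives $7,628.85, past the $7,200 cap; patient pays only $7,200 − $6,853.80 = $346.20. Plan pays $5,167 − $346.20 = $4,820.80.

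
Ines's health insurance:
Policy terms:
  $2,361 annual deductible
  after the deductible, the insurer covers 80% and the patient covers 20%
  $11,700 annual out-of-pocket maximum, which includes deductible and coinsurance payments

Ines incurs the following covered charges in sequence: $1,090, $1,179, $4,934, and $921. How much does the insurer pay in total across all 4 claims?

Claim 1 ($1,090): entire amount goes to the deductible. Patient owes $1,090 (running OOP $1,090). Insurer: $1,090 − $1,090 = $0.
Claim 2 ($1,179): all of it applies to the deductible. Patient pays $1,179; OOP now $2,269. Plan pays $1,179 − $1,179 = $0.
Claim 3 ($4,934): $92 finishes the deductible; $4,842 goes to coinsurance; 20% of $4,842 = $968.40. Patient owes $1,060.40 (running OOP $3,329.40). Plan pays $4,934 − $1,060.40 = $3,873.60.
Claim 4 ($921): 20% coinsurance on $921 = $184.20. Cost to patient: $184.20. OOP to date $3,513.60. Plan pays $921 − $184.20 = $736.80.
Insurer total = bills − patient's total = $8,124 − $3,513.60 = $4,610.40.

$4,610.40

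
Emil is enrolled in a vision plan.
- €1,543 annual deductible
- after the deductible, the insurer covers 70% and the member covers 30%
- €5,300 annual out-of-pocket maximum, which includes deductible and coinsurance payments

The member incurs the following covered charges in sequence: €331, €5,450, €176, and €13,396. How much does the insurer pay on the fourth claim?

Bill 1, €331: entire amount goes to the deductible. Member pays €331; OOP now €331. Insurer: €331 − €331 = €0.
Bill 2, €5,450: €1,212 finishes the deductible; €4,238 goes to coinsurance; member's 30% is €1,271.40. Member owes €2,483.40 (running OOP €2,814.40). Insurer: €5,450 − €2,483.40 = €2,966.60.
Bill 3, €176: deductible met; 30% of €176 = €52.80. Member pays €52.80; OOP now €2,867.20. Plan pays €176 − €52.80 = €123.20.
Bill 4, €13,396: deductible met; 30% of €13,396 = €4,018.80. That would push OOP to €6,886, over the €5,300 cap, so member pays €5,300 − €2,867.20 = €2,432.80. Insurer: €13,396 − €2,432.80 = €10,963.20.

€10,963.20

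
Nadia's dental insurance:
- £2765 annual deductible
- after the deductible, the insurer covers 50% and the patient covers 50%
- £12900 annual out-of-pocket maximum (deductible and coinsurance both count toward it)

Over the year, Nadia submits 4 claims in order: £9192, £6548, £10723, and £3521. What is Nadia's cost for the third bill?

Claim 1 — £9192: £2765 to deductible, leaving £6427; coinsurance £6427 × 50% = £3213.50. Cost to patient: £5978.50. OOP to date £5978.50.
Claim 2 — £6548: 50% coinsurance on £6548 = £3274. Cost to patient: £3274. OOP to date £9252.50.
Claim 3 — £10723: 50% coinsurance on £10723 = £5361.50. That would push OOP to £14614, over the £12900 cap, so patient pays £12900 − £9252.50 = £3647.50.

£3647.50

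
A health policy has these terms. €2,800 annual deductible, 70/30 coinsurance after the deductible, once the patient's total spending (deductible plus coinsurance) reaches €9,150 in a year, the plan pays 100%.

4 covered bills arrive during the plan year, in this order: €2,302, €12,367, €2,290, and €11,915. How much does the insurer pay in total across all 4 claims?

#1 (€2,302): all of it applies to the deductible. Patient owes €2,302 (running OOP €2,302). Plan pays €2,302 − €2,302 = €0.
#2 (€12,367): deductible takes €498, €11,869 remains; 30% of €11,869 = €3,560.70. Patient owes €4,058.70 (running OOP €6,360.70). Plan pays €12,367 − €4,058.70 = €8,308.30.
#3 (€2,290): deductible already satisfied, so patient's share is 30% × €2,290 = €687. Patient pays €687; OOP now €7,047.70. Insurer: €2,290 − €687 = €1,603.
#4 (€11,915): 30% coinsurance on €11,915 = €3,574.50. That would push OOP to €10,622.20, over the €9,150 cap, so patient pays €9,150 − €7,047.70 = €2,102.30. Plan pays €11,915 − €2,102.30 = €9,812.70.
Insurer total: €0 + €8,308.30 + €1,603 + €9,812.70 = €19,724.

€19,724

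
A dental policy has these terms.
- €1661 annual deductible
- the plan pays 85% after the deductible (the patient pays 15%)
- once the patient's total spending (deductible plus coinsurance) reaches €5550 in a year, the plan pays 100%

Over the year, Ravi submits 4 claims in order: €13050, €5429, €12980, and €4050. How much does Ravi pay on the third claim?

€1366.30

Claim 1 (€13050): deductible takes €1661, €11389 remains; 15% of €11389 = €1708.35. Patient pays €3369.35; OOP now €3369.35.
Claim 2 (€5429): deductible met; 15% of €5429 = €814.35. Patient owes €814.35 (running OOP €4183.70).
Claim 3 (€12980): deductible already satisfied, so patient's share is 15% × €12980 = €1947. OOP would hit €6130.70 > €5550, so the cap limits the patient to €5550 − €4183.70 = €1366.30.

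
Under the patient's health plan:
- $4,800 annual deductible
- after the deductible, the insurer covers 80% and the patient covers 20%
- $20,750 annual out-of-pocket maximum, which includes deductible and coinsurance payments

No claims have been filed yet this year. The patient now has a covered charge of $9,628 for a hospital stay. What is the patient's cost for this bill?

$5,765.60

The full $4,800 deductible is still open; $4,800 of this bill applies to it.
That leaves $9,628 − $4,800 = $4,828 for coinsurance.
Patient's 20% share of $4,828 is $965.60.
That puts the patient's cost at $4,800 + $965.60 = $5,765.60 before any cap.
Year-to-date out-of-pocket becomes $0 + $5,765.60 = $5,765.60, still under the $20,750 maximum, so no cap applies.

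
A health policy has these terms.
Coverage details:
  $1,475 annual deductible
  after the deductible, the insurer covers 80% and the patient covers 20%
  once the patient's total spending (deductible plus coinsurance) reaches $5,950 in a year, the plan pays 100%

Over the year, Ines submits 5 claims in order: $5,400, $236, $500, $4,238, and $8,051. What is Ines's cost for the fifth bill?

Claim 1 ($5,400): $1,475 finishes the deductible; $3,925 goes to coinsurance; coinsurance $3,925 × 20% = $785. Patient owes $2,260 (running OOP $2,260).
Claim 2 ($236): 20% coinsurance on $236 = $47.20. Cost to patient: $47.20. OOP to date $2,307.20.
Claim 3 ($500): deductible already satisfied, so patient's share is 20% × $500 = $100. Patient owes $100 (running OOP $2,407.20).
Claim 4 ($4,238): deductible met; 20% of $4,238 = $847.60. Cost to patient: $847.60. OOP to date $3,254.80.
Claim 5 ($8,051): deductible already satisfied, so patient's share is 20% × $8,051 = $1,610.20. Cost to patient: $1,610.20. OOP to date $4,865.

$1,610.20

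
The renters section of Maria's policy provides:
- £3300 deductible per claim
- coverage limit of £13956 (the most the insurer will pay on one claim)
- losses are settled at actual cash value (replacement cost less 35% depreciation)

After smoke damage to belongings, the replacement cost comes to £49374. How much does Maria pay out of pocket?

Depreciate 35%: the covered value is £49374 × 0.65 = £32093.10.
Subtract the deductible: £32093.10 − £3300 = £28793.10.
£28793.10 exceeds the £13956 limit, so the insurer pays the limit: £13956.
Tenant's share is the uncovered remainder: £49374 − £13956 = £35418.

£35418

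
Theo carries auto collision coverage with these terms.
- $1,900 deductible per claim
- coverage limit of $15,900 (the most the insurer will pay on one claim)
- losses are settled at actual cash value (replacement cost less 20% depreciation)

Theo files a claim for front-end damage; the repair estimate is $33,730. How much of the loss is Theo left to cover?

At 20% depreciation, ACV = $33,730 − $6,746 = $26,984.
Less the $1,900 deductible: $26,984 − $1,900 = $25,084.
$25,084 exceeds the $15,900 limit, so the insurer pays the limit: $15,900.
Driver's share is the uncovered remainder: $33,730 − $15,900 = $17,830.

$17,830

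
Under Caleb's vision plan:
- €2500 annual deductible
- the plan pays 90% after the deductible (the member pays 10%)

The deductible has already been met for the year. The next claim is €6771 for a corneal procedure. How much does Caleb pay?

€677.10

The deductible is already satisfied, so the full bill goes to coinsurance.
10% of €6771 = €677.10 falls to the member.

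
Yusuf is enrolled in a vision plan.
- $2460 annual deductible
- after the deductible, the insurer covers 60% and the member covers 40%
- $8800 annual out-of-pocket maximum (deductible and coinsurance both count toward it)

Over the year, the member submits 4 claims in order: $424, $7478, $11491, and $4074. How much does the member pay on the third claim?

Bill 1, $424: entire amount goes to the deductible. Member pays $424; OOP now $424.
Bill 2, $7478: deductible takes $2036, $5442 remains; coinsurance $5442 × 40% = $2176.80. Cost to member: $4212.80. OOP to date $4636.80.
Bill 3, $11491: 40% coinsurance on $11491 = $4596.40. That would push OOP to $9233.20, over the $8800 cap, so member pays $8800 − $4636.80 = $4163.20.

$4163.20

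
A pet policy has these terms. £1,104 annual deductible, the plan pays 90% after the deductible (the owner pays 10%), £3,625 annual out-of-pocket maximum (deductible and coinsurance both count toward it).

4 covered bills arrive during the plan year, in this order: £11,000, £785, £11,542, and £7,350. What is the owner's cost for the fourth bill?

£298.70

Claim 1 — £11,000: £1,104 to deductible, leaving £9,896; 10% of £9,896 = £989.60. Owner pays £2,093.60; OOP now £2,093.60.
Claim 2 — £785: 10% coinsurance on £785 = £78.50. Owner owes £78.50 (running OOP £2,172.10).
Claim 3 — £11,542: deductible met; 10% of £11,542 = £1,154.20. Cost to owner: £1,154.20. OOP to date £3,326.30.
Claim 4 — £7,350: deductible already satisfied, so owner's share is 10% × £7,350 = £735. Adding that to £3,326.30 gives £4,061.30, past the £3,625 cap; owner pays only £3,625 − £3,326.30 = £298.70.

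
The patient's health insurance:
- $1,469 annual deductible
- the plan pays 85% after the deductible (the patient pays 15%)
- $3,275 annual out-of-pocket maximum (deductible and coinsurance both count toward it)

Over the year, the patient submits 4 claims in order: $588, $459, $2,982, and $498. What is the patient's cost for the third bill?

$806

Claim 1 — $588: all of it applies to the deductible. Cost to patient: $588. OOP to date $588.
Claim 2 — $459: all of it applies to the deductible. Patient pays $459; OOP now $1,047.
Claim 3 — $2,982: $422 to deductible, leaving $2,560; 15% of $2,560 = $384. Patient pays $806; OOP now $1,853.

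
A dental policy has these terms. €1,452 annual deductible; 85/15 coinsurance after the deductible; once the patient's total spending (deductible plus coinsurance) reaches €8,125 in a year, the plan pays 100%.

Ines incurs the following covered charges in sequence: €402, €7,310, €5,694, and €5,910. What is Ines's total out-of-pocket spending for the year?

€4,131.60

Bill 1, €402: fully absorbed by the deductible. Cost to patient: €402. OOP to date €402.
Bill 2, €7,310: €1,050 finishes the deductible; €6,260 goes to coinsurance; patient's 15% is €939. Cost to patient: €1,989. OOP to date €2,391.
Bill 3, €5,694: deductible met; 15% of €5,694 = €854.10. Cost to patient: €854.10. OOP to date €3,245.10.
Bill 4, €5,910: 15% coinsurance on €5,910 = €886.50. Patient pays €886.50; OOP now €4,131.60.
Total paid by the patient: €402 + €1,989 + €854.10 + €886.50 = €4,131.60.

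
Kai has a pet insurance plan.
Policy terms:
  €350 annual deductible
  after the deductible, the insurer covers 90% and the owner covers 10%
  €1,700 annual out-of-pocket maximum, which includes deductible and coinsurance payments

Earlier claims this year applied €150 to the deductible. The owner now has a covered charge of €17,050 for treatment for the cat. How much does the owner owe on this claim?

€1,550

Deductible still to meet: €350 − €150 = €200.
That leaves €17,050 − €200 = €16,850 for coinsurance.
10% of €16,850 = €1,685 falls to the owner.
So the owner owes €200 + €1,685 = €1,885 before any cap.
Adding €1,885 to the €150 already spent would give €2,035, which exceeds the €1,700 cap; the owner pays just €1,700 − €150 = €1,550.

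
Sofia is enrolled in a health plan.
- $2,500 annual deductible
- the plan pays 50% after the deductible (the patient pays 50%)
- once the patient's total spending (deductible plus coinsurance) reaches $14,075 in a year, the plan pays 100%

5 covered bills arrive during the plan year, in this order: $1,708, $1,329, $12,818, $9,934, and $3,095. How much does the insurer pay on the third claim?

$6,409

#1 ($1,708): fully absorbed by the deductible. Patient pays $1,708; OOP now $1,708. Insurer: $1,708 − $1,708 = $0.
#2 ($1,329): $792 finishes the deductible; $537 goes to coinsurance; 50% of $537 = $268.50. Patient pays $1,060.50; OOP now $2,768.50. Plan pays $1,329 − $1,060.50 = $268.50.
#3 ($12,818): 50% coinsurance on $12,818 = $6,409. Patient owes $6,409 (running OOP $9,177.50). Insurer: $12,818 − $6,409 = $6,409.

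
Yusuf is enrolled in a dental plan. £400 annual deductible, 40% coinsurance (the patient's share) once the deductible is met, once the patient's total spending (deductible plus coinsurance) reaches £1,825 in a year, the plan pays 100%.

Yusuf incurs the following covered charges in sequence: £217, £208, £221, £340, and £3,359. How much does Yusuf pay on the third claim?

£88.40

#1 (£217): fully absorbed by the deductible. Patient owes £217 (running OOP £217).
#2 (£208): £183 finishes the deductible; £25 goes to coinsurance; coinsurance £25 × 40% = £10. Cost to patient: £193. OOP to date £410.
#3 (£221): deductible met; 40% of £221 = £88.40. Patient pays £88.40; OOP now £498.40.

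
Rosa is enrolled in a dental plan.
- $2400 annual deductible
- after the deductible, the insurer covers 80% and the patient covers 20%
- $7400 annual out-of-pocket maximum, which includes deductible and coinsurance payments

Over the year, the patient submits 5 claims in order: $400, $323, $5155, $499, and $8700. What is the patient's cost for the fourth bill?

$99.80

#1 ($400): entire amount goes to the deductible. Cost to patient: $400. OOP to date $400.
#2 ($323): fully absorbed by the deductible. Cost to patient: $323. OOP to date $723.
#3 ($5155): $1677 finishes the deductible; $3478 goes to coinsurance; patient's 20% is $695.60. Cost to patient: $2372.60. OOP to date $3095.60.
#4 ($499): deductible met; 20% of $499 = $99.80. Patient pays $99.80; OOP now $3195.40.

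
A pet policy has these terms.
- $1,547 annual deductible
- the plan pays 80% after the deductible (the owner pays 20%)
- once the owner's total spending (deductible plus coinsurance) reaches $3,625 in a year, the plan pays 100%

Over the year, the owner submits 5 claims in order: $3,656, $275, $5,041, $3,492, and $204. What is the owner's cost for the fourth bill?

Claim 1 — $3,656: deductible takes $1,547, $2,109 remains; coinsurance $2,109 × 20% = $421.80. Owner owes $1,968.80 (running OOP $1,968.80).
Claim 2 — $275: deductible already satisfied, so owner's share is 20% × $275 = $55. Owner pays $55; OOP now $2,023.80.
Claim 3 — $5,041: deductible met; 20% of $5,041 = $1,008.20. Cost to owner: $1,008.20. OOP to date $3,032.
Claim 4 — $3,492: deductible already satisfied, so owner's share is 20% × $3,492 = $698.40. Adding that to $3,032 gives $3,730.40, past the $3,625 cap; owner pays only $3,625 − $3,032 = $593.

$593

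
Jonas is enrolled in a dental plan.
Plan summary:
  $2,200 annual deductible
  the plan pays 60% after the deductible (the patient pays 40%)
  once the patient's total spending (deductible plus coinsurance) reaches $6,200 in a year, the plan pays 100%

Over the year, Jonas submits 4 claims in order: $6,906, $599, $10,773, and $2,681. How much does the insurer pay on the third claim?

$8,895

Claim 1 — $6,906: $2,200 finishes the deductible; $4,706 goes to coinsurance; patient's 40% is $1,882.40. Patient pays $4,082.40; OOP now $4,082.40. Plan pays $6,906 − $4,082.40 = $2,823.60.
Claim 2 — $599: 40% coinsurance on $599 = $239.60. Patient pays $239.60; OOP now $4,322. Plan pays $599 − $239.60 = $359.40.
Claim 3 — $10,773: 40% coinsurance on $10,773 = $4,309.20. Adding that to $4,322 gives $8,631.20, past the $6,200 cap; patient pays only $6,200 − $4,322 = $1,878. Plan pays $10,773 − $1,878 = $8,895.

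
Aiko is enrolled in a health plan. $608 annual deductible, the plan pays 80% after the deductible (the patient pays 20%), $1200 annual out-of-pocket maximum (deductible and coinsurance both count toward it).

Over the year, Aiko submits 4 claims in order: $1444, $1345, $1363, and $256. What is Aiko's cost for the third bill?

Claim 1 — $1444: deductible takes $608, $836 remains; patient's 20% is $167.20. Patient pays $775.20; OOP now $775.20.
Claim 2 — $1345: 20% coinsurance on $1345 = $269. Cost to patient: $269. OOP to date $1044.20.
Claim 3 — $1363: 20% coinsurance on $1363 = $272.60. OOP would hit $1316.80 > $1200, so the cap limits the patient to $1200 − $1044.20 = $155.80.

$155.80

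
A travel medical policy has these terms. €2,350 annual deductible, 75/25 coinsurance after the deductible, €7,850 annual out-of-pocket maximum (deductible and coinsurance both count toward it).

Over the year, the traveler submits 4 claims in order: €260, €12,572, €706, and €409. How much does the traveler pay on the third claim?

€176.50

#1 (€260): all of it applies to the deductible. Traveler owes €260 (running OOP €260).
#2 (€12,572): €2,090 finishes the deductible; €10,482 goes to coinsurance; 25% of €10,482 = €2,620.50. Traveler pays €4,710.50; OOP now €4,970.50.
#3 (€706): deductible met; 25% of €706 = €176.50. Cost to traveler: €176.50. OOP to date €5,147.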